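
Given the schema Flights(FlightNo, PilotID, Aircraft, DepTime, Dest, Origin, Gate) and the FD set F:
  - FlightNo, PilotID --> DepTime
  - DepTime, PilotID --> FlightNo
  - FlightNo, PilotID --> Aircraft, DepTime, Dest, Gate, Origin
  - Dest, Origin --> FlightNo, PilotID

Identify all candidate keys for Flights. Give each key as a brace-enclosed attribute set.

{DepTime, PilotID}, {Dest, Origin}, {FlightNo, PilotID}

Closure of {DepTime, PilotID} is {Aircraft, DepTime, Dest, FlightNo, Gate, Origin, PilotID}, the whole schema; {DepTime, PilotID} is a candidate key.
Closure of {Dest, Origin} is {Aircraft, DepTime, Dest, FlightNo, Gate, Origin, PilotID}, the whole schema; {Dest, Origin} is a candidate key.
Closure of {FlightNo, PilotID} is {Aircraft, DepTime, Dest, FlightNo, Gate, Origin, PilotID}, the whole schema; {FlightNo, PilotID} is a candidate key.
These are minimal and exhaustive — every other superkey contains one of them.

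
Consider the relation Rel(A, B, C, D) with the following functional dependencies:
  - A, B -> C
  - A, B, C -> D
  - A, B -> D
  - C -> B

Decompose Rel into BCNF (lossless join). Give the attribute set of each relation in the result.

Candidate keys of the original relation: {A, B}, {A, C}.
Within {A, B, C, D}: {C}⁺ ∩ {A, B, C, D} = {B, C}, not the whole set, so C -> B violates BCNF; decompose into {B, C} and {A, C, D}.
{B, C} has no BCNF violation.
{A, C, D} has no BCNF violation.

{A, C, D}; {B, C}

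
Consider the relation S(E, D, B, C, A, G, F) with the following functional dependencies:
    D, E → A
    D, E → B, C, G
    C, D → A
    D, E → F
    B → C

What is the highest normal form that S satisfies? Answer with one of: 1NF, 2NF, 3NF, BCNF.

2NF

Candidate key: {D, E}. Prime attributes: {D, E}.
C, D → A: {C, D}⁺ = {A, C, D}, which is not all of the attributes, so the left side is not a superkey — BCNF is violated.
C, D → A has non-prime {A} on the right and a non-superkey on the left, so 3NF fails.
Checking every proper subset of each key, none determines a non-prime attribute — 2NF is satisfied.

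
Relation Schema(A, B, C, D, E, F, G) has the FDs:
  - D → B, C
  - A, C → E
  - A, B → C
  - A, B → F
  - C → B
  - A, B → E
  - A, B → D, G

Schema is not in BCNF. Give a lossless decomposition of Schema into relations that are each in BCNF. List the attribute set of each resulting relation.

{A, D, E, F, G}; {B, C}; {C, D}

Candidate keys of the original relation: {A, B}, {A, C}, {A, D}.
Within {A, B, C, D, E, F, G}: {D}⁺ ∩ {A, B, C, D, E, F, G} = {B, C, D}, not the whole set, so D → B, C violates BCNF; decompose into {B, C, D} and {A, D, E, F, G}.
Within {B, C, D}: {C}⁺ ∩ {B, C, D} = {B, C}, not the whole set, so C → B violates BCNF; decompose into {B, C} and {C, D}.
{B, C}: every determinant is a superkey — BCNF.
{C, D}: every determinant is a superkey — BCNF.
{A, D, E, F, G}: every determinant is a superkey — BCNF.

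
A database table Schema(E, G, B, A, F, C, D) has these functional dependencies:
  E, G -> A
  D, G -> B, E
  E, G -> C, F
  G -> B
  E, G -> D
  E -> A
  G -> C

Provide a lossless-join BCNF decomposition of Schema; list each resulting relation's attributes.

Candidate keys of the original relation: {D, G}, {E, G}.
Within {A, B, C, D, E, F, G}: {G}⁺ ∩ {A, B, C, D, E, F, G} = {B, C, G}, not the whole set, so G -> B, C violates BCNF; decompose into {B, C, G} and {A, D, E, F, G}.
{B, C, G}: every determinant is a superkey — BCNF.
Within {A, D, E, F, G}: {E}⁺ ∩ {A, D, E, F, G} = {A, E}, not the whole set, so E -> A violates BCNF; decompose into {A, E} and {D, E, F, G}.
{A, E}: every determinant is a superkey — BCNF.
{D, E, F, G}: every determinant is a superkey — BCNF.

{A, E}; {B, C, G}; {D, E, F, G}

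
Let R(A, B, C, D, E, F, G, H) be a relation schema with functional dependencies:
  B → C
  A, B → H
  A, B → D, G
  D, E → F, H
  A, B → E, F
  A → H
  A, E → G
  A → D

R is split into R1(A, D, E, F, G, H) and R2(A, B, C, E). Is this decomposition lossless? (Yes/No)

Yes

The shared attributes are {A, E} and {A, E}⁺ = {A, D, E, F, G, H}.
This includes all of R1, so the common attributes are a superkey of R1 — the join is lossless.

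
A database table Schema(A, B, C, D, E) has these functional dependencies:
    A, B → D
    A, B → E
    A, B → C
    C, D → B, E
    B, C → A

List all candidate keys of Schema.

{A, B}⁺ = {A, B, C, D, E}, which is every attribute, so {A, B} is a candidate key.
{B, C}⁺ = {A, B, C, D, E}, which is every attribute, so {B, C} is a candidate key.
{C, D}⁺ = {A, B, C, D, E}, which is every attribute, so {C, D} is a candidate key.
No proper subset of any of these is a key, and no other minimal superkey exists.

{A, B}, {B, C}, {C, D}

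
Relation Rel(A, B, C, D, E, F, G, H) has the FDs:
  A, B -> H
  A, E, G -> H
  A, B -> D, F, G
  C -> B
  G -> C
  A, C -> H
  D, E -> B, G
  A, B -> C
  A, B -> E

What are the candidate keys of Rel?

No FD produces {A}, so it must be in every candidate key.
Closure of {A, B} is {A, B, C, D, E, F, G, H}, the whole schema; {A, B} is a candidate key.
Closure of {A, C} is {A, B, C, D, E, F, G, H}, the whole schema; {A, C} is a candidate key.
Closure of {A, G} is {A, B, C, D, E, F, G, H}, the whole schema; {A, G} is a candidate key.
Closure of {A, D, E} is {A, B, C, D, E, F, G, H}, the whole schema; {A, D, E} is a candidate key.
These are minimal and exhaustive — every other superkey contains one of them.

{A, B}, {A, C}, {A, D, E}, {A, G}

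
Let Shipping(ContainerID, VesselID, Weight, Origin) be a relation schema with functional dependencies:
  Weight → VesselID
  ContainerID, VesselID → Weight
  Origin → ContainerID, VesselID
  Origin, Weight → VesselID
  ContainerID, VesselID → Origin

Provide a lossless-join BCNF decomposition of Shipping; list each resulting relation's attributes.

{ContainerID, Origin, Weight}; {VesselID, Weight}

Candidate keys of the original relation: {ContainerID, VesselID}, {ContainerID, Weight}, {Origin}.
In {ContainerID, Origin, VesselID, Weight}, {Weight} is not a superkey ({Weight}⁺ restricted to this set is {VesselID, Weight}), so split on Weight → VesselID into {VesselID, Weight} and {ContainerID, Origin, Weight}.
{VesselID, Weight} has no BCNF violation.
{ContainerID, Origin, Weight} has no BCNF violation.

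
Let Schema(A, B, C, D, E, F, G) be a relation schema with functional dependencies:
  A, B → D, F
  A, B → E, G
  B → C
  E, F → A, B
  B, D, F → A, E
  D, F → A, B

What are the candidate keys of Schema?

{A, B}, {D, F}, {E, F}

Closure of {A, B} is {A, B, C, D, E, F, G}, the whole schema; {A, B} is a candidate key.
Closure of {D, F} is {A, B, C, D, E, F, G}, the whole schema; {D, F} is a candidate key.
Closure of {E, F} is {A, B, C, D, E, F, G}, the whole schema; {E, F} is a candidate key.
No proper subset of any of these is a key, and no other minimal superkey exists.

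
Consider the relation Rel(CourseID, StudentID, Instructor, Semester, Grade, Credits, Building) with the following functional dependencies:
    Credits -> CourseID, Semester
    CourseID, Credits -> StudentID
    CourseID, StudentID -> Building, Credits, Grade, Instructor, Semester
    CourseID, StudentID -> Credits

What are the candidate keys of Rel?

{Credits}⁺ = {Building, CourseID, Credits, Grade, Instructor, Semester, StudentID} — all of the relation — so {Credits} is a candidate key.
{CourseID, StudentID}⁺ = {Building, CourseID, Credits, Grade, Instructor, Semester, StudentID} — all of the relation — so {CourseID, StudentID} is a candidate key.
Any other superkey properly contains one of these, so there are no further candidate keys.

{CourseID, StudentID}, {Credits}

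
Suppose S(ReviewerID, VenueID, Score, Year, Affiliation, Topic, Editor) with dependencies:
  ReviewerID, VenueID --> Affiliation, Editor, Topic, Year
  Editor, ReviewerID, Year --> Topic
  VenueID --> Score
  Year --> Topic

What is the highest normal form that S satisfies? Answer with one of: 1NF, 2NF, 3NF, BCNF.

1NF

Candidate key: {ReviewerID, VenueID}. Prime attributes: {ReviewerID, VenueID}.
Editor, ReviewerID, Year --> Topic breaks BCNF: {Editor, ReviewerID, Year}⁺ = {Editor, ReviewerID, Topic, Year}, so {Editor, ReviewerID, Year} is not a superkey.
Because {Topic} is non-prime and the left side of Editor, ReviewerID, Year --> Topic is not a superkey, the relation is not in 3NF.
{VenueID} is a proper subset of the key {ReviewerID, VenueID}, and {VenueID}⁺ contains the non-prime attribute {Score} — a partial dependency, so 2NF is violated.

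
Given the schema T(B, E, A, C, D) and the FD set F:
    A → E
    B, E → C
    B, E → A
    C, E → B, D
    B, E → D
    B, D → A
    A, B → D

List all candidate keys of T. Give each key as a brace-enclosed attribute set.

{A, B}⁺ = {A, B, C, D, E}, which is every attribute, so {A, B} is a candidate key.
{A, C}⁺ = {A, B, C, D, E}, which is every attribute, so {A, C} is a candidate key.
{B, D}⁺ = {A, B, C, D, E}, which is every attribute, so {B, D} is a candidate key.
{B, E}⁺ = {A, B, C, D, E}, which is every attribute, so {B, E} is a candidate key.
{C, E}⁺ = {A, B, C, D, E}, which is every attribute, so {C, E} is a candidate key.
Any other superkey properly contains one of these, so there are no further candidate keys.

{A, B}, {A, C}, {B, D}, {B, E}, {C, E}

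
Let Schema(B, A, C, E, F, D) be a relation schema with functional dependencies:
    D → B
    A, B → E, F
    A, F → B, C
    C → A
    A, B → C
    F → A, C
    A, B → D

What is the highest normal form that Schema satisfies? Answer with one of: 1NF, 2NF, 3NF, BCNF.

Candidate keys: {A, B}, {A, D}, {B, C}, {C, D}, {F}. Prime attributes: {A, B, C, D, F}.
For D → B we have {D}⁺ = {B, D}; {D} is not a superkey, so BCNF fails.
Its right-hand attributes {B} are all prime, as are those of every other non-superkey FD — the relation is in 3NF.

3NF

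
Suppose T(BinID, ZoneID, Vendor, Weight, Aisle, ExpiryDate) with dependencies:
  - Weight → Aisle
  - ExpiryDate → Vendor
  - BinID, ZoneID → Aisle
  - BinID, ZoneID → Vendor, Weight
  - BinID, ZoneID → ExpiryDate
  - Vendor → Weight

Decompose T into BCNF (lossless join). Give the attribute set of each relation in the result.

Candidate key of the original relation: {BinID, ZoneID}.
In {Aisle, BinID, ExpiryDate, Vendor, Weight, ZoneID}, {Weight} is not a superkey ({Weight}⁺ restricted to this set is {Aisle, Weight}), so split on Weight → Aisle into {Aisle, Weight} and {BinID, ExpiryDate, Vendor, Weight, ZoneID}.
{Aisle, Weight} has no BCNF violation.
In {BinID, ExpiryDate, Vendor, Weight, ZoneID}, {ExpiryDate} is not a superkey ({ExpiryDate}⁺ restricted to this set is {ExpiryDate, Vendor, Weight}), so split on ExpiryDate → Vendor, Weight into {ExpiryDate, Vendor, Weight} and {BinID, ExpiryDate, ZoneID}.
In {ExpiryDate, Vendor, Weight}, {Vendor} is not a superkey ({Vendor}⁺ restricted to this set is {Vendor, Weight}), so split on Vendor → Weight into {Vendor, Weight} and {ExpiryDate, Vendor}.
{Vendor, Weight} has no BCNF violation.
{ExpiryDate, Vendor} has no BCNF violation.
{BinID, ExpiryDate, ZoneID} has no BCNF violation.

{Aisle, Weight}; {BinID, ExpiryDate, ZoneID}; {ExpiryDate, Vendor}; {Vendor, Weight}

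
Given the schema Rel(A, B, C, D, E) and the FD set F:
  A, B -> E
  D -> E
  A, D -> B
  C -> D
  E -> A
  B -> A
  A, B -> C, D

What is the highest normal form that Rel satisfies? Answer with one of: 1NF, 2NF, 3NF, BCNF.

2NF

Candidate keys: {B}, {C}, {D}. Prime attributes: {B, C, D}.
For E -> A we have {E}⁺ = {A, E}; {E} is not a superkey, so BCNF fails.
E -> A determines the non-prime attribute {A} from a non-superkey — 3NF is violated.
With only single-attribute keys there can be no partial dependency, so 2NF holds.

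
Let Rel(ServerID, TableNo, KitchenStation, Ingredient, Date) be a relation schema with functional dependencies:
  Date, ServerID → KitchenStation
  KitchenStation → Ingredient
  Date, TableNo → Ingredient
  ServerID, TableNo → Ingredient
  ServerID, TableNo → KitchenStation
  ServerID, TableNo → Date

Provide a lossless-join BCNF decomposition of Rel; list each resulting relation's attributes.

{Date, KitchenStation, ServerID}; {Date, ServerID, TableNo}; {Ingredient, KitchenStation}

Candidate key of the original relation: {ServerID, TableNo}.
Within {Date, Ingredient, KitchenStation, ServerID, TableNo}: {Date, ServerID}⁺ ∩ {Date, Ingredient, KitchenStation, ServerID, TableNo} = {Date, Ingredient, KitchenStation, ServerID}, not the whole set, so Date, ServerID → Ingredient, KitchenStation violates BCNF; decompose into {Date, Ingredient, KitchenStation, ServerID} and {Date, ServerID, TableNo}.
Within {Date, Ingredient, KitchenStation, ServerID}: {KitchenStation}⁺ ∩ {Date, Ingredient, KitchenStation, ServerID} = {Ingredient, KitchenStation}, not the whole set, so KitchenStation → Ingredient violates BCNF; decompose into {Ingredient, KitchenStation} and {Date, KitchenStation, ServerID}.
{Ingredient, KitchenStation} is in BCNF.
{Date, KitchenStation, ServerID} is in BCNF.
{Date, ServerID, TableNo} is in BCNF.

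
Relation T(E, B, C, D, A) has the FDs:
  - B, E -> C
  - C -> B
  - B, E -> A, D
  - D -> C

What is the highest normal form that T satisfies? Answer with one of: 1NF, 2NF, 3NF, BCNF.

3NF

Candidate keys: {B, E}, {C, E}, {D, E}. Prime attributes: {B, C, D, E}.
For C -> B we have {C}⁺ = {B, C}; {C} is not a superkey, so BCNF fails.
Its right-hand attributes {B} are all prime, as are those of every other non-superkey FD — the relation is in 3NF.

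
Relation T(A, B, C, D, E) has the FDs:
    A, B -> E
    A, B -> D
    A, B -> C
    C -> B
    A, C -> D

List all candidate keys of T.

No FD produces {A}, so it must be in every candidate key.
{A, B}⁺ = {A, B, C, D, E} — all of the relation — so {A, B} is a candidate key.
{A, C}⁺ = {A, B, C, D, E} — all of the relation — so {A, C} is a candidate key.
No proper subset of any of these is a key, and no other minimal superkey exists.

{A, B}, {A, C}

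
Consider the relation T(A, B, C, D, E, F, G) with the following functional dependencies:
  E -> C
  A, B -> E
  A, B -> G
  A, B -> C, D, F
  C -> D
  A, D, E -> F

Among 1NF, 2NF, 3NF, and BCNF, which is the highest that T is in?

Candidate key: {A, B}. Prime attributes: {A, B}.
E -> C breaks BCNF: {E}⁺ = {C, D, E}, so {E} is not a superkey.
E -> C determines the non-prime attribute {C} from a non-superkey — 3NF is violated.
No non-prime attribute depends on a proper subset of any candidate key, so 2NF holds.

2NF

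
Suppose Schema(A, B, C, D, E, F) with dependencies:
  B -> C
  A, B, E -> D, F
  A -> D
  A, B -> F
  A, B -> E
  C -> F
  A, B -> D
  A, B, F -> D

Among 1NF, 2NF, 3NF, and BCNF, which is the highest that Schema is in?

1NF

Candidate key: {A, B}. Prime attributes: {A, B}.
B -> C breaks BCNF: {B}⁺ = {B, C, F}, so {B} is not a superkey.
B -> C has non-prime {C} on the right and a non-superkey on the left, so 3NF fails.
The proper key subset {A} of {A, B} determines non-prime {D}, so the relation is not even in 2NF.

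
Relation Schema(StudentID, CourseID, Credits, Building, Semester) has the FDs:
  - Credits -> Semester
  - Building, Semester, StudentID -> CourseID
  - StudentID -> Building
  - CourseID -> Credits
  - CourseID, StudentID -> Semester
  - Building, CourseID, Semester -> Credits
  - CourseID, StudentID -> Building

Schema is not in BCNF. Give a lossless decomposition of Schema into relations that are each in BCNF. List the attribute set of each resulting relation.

{Building, StudentID}; {CourseID, Credits}; {CourseID, StudentID}; {Credits, Semester}

Candidate keys of the original relation: {CourseID, StudentID}, {Credits, StudentID}, {Semester, StudentID}.
Within {Building, CourseID, Credits, Semester, StudentID}: {Credits}⁺ ∩ {Building, CourseID, Credits, Semester, StudentID} = {Credits, Semester}, not the whole set, so Credits -> Semester violates BCNF; decompose into {Credits, Semester} and {Building, CourseID, Credits, StudentID}.
{Credits, Semester}: every determinant is a superkey — BCNF.
Within {Building, CourseID, Credits, StudentID}: {StudentID}⁺ ∩ {Building, CourseID, Credits, StudentID} = {Building, StudentID}, not the whole set, so StudentID -> Building violates BCNF; decompose into {Building, StudentID} and {CourseID, Credits, StudentID}.
{Building, StudentID}: every determinant is a superkey — BCNF.
Within {CourseID, Credits, StudentID}: {CourseID}⁺ ∩ {CourseID, Credits, StudentID} = {CourseID, Credits}, not the whole set, so CourseID -> Credits violates BCNF; decompose into {CourseID, Credits} and {CourseID, StudentID}.
{CourseID, Credits}: every determinant is a superkey — BCNF.
{CourseID, StudentID}: every determinant is a superkey — BCNF.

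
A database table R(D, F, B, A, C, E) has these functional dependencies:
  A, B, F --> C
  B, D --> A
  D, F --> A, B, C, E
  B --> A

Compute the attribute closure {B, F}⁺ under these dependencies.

Start with {B, F}.
B --> A applies; add {A} → now {A, B, F}.
A, B, F --> C applies; add {C} → now {A, B, C, F}.
No further FD applies.

{A, B, C, F}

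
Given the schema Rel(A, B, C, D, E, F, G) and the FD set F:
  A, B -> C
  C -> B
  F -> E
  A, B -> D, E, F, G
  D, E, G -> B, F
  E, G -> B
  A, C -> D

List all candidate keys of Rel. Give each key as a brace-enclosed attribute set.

{A, B}, {A, C}, {A, E, G}, {A, F, G}

No FD produces {A}, so it must be in every candidate key.
{A, B}⁺ = {A, B, C, D, E, F, G}, which is every attribute, so {A, B} is a candidate key.
{A, C}⁺ = {A, B, C, D, E, F, G}, which is every attribute, so {A, C} is a candidate key.
{A, E, G}⁺ = {A, B, C, D, E, F, G}, which is every attribute, so {A, E, G} is a candidate key.
{A, F, G}⁺ = {A, B, C, D, E, F, G}, which is every attribute, so {A, F, G} is a candidate key.
Any other superkey properly contains one of these, so there are no further candidate keys.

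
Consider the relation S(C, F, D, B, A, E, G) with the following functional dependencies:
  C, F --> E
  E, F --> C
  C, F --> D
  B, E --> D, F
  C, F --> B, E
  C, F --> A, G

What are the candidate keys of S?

{B, E}, {C, F}, {E, F}

{B, E}⁺ = {A, B, C, D, E, F, G}, which is every attribute, so {B, E} is a candidate key.
{C, F}⁺ = {A, B, C, D, E, F, G}, which is every attribute, so {C, F} is a candidate key.
{E, F}⁺ = {A, B, C, D, E, F, G}, which is every attribute, so {E, F} is a candidate key.
No proper subset of any of these is a key, and no other minimal superkey exists.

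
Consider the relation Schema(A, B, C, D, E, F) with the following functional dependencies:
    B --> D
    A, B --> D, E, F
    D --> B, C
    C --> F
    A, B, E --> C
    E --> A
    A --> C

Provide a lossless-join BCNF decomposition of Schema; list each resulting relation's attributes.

Candidate keys of the original relation: {A, B}, {A, D}, {B, E}, {D, E}.
Within {A, B, C, D, E, F}: {B}⁺ ∩ {A, B, C, D, E, F} = {B, C, D, F}, not the whole set, so B --> C, D, F violates BCNF; decompose into {B, C, D, F} and {A, B, E}.
Within {B, C, D, F}: {C}⁺ ∩ {B, C, D, F} = {C, F}, not the whole set, so C --> F violates BCNF; decompose into {C, F} and {B, C, D}.
{C, F} is in BCNF.
{B, C, D} is in BCNF.
Within {A, B, E}: {E}⁺ ∩ {A, B, E} = {A, E}, not the whole set, so E --> A violates BCNF; decompose into {A, E} and {B, E}.
{A, E} is in BCNF.
{B, E} is in BCNF.

{A, E}; {B, C, D}; {B, E}; {C, F}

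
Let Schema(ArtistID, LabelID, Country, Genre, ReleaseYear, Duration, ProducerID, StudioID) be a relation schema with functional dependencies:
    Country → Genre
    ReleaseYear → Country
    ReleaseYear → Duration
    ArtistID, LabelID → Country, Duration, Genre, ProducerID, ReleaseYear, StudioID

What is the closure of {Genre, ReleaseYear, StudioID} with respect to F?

Start with {Genre, ReleaseYear, StudioID}.
ReleaseYear → Country applies; add {Country} → now {Country, Genre, ReleaseYear, StudioID}.
ReleaseYear → Duration applies; add {Duration} → now {Country, Duration, Genre, ReleaseYear, StudioID}.
No further FD applies.

{Country, Duration, Genre, ReleaseYear, StudioID}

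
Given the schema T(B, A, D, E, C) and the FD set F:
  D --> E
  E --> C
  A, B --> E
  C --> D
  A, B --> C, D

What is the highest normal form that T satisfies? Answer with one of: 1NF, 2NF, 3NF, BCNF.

2NF

Candidate key: {A, B}. Prime attributes: {A, B}.
D --> E breaks BCNF: {D}⁺ = {C, D, E}, so {D} is not a superkey.
D --> E has non-prime {E} on the right and a non-superkey on the left, so 3NF fails.
Checking every proper subset of each key, none determines a non-prime attribute — 2NF is satisfied.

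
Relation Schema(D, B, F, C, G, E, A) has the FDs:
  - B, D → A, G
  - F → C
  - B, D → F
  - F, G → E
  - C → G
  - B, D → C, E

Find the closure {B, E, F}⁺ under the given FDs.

Start with {B, E, F}.
F → C applies; add {C} → now {B, C, E, F}.
C → G applies; add {G} → now {B, C, E, F, G}.
No further FD applies.

{B, C, E, F, G}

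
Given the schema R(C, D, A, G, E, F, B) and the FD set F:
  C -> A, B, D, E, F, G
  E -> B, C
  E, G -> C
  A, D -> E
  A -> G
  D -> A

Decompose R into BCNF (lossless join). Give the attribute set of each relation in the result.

Candidate keys of the original relation: {C}, {D}, {E}.
Within {A, B, C, D, E, F, G}: {A}⁺ ∩ {A, B, C, D, E, F, G} = {A, G}, not the whole set, so A -> G violates BCNF; decompose into {A, G} and {A, B, C, D, E, F}.
{A, G} has no BCNF violation.
{A, B, C, D, E, F} has no BCNF violation.

{A, B, C, D, E, F}; {A, G}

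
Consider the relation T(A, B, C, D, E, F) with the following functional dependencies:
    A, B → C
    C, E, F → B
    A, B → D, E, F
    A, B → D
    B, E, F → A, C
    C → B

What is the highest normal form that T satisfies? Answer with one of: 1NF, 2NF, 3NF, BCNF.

3NF

Candidate keys: {A, B}, {A, C}, {B, E, F}, {C, E, F}. Prime attributes: {A, B, C, E, F}.
For C → B we have {C}⁺ = {B, C}; {C} is not a superkey, so BCNF fails.
Since {B} ⊆ prime attributes and every other non-superkey FD also has a prime right side, the schema is in 3NF.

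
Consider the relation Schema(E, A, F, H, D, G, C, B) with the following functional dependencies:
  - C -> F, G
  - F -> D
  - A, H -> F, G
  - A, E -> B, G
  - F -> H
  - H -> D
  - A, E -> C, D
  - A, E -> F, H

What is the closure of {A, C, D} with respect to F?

Start with {A, C, D}.
C -> F, G applies; add {F, G} → now {A, C, D, F, G}.
F -> H applies; add {H} → now {A, C, D, F, G, H}.
No further FD applies.

{A, C, D, F, G, H}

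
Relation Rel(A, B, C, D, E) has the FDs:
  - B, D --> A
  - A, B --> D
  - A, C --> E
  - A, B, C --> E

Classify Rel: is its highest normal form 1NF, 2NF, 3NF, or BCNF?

Candidate keys: {A, B, C}, {B, C, D}. Prime attributes: {A, B, C, D}.
B, D --> A breaks BCNF: {B, D}⁺ = {A, B, D}, so {B, D} is not a superkey.
A, C --> E has non-prime {E} on the right and a non-superkey on the left, so 3NF fails.
The proper key subset {A, C} of {A, B, C} determines non-prime {E}, so the relation is not even in 2NF.

1NF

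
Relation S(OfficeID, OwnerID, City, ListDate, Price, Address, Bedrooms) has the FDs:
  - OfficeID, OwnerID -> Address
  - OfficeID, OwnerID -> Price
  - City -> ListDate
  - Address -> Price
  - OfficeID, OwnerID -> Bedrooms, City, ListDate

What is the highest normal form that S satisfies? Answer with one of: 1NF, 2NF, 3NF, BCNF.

Candidate key: {OfficeID, OwnerID}. Prime attributes: {OfficeID, OwnerID}.
City -> ListDate: {City}⁺ = {City, ListDate}, which is not all of the attributes, so the left side is not a superkey — BCNF is violated.
City -> ListDate has non-prime {ListDate} on the right and a non-superkey on the left, so 3NF fails.
No proper subset of a key has a non-prime attribute in its closure, so there is no partial dependency; 2NF holds.

2NF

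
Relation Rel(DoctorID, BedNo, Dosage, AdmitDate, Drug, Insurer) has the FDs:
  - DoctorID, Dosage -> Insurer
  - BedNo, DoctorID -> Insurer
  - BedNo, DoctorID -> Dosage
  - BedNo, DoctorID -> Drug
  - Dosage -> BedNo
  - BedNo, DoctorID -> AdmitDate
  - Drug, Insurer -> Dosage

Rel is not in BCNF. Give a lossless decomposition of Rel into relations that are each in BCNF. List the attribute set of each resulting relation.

{AdmitDate, DoctorID, Drug, Insurer}; {BedNo, Dosage}; {Dosage, Drug, Insurer}

Candidate keys of the original relation: {BedNo, DoctorID}, {DoctorID, Dosage}, {DoctorID, Drug, Insurer}.
Within {AdmitDate, BedNo, DoctorID, Dosage, Drug, Insurer}: {Dosage}⁺ ∩ {AdmitDate, BedNo, DoctorID, Dosage, Drug, Insurer} = {BedNo, Dosage}, not the whole set, so Dosage -> BedNo violates BCNF; decompose into {BedNo, Dosage} and {AdmitDate, DoctorID, Dosage, Drug, Insurer}.
{BedNo, Dosage} has no BCNF violation.
Within {AdmitDate, DoctorID, Dosage, Drug, Insurer}: {Drug, Insurer}⁺ ∩ {AdmitDate, DoctorID, Dosage, Drug, Insurer} = {Dosage, Drug, Insurer}, not the whole set, so Drug, Insurer -> Dosage violates BCNF; decompose into {Dosage, Drug, Insurer} and {AdmitDate, DoctorID, Drug, Insurer}.
{Dosage, Drug, Insurer} has no BCNF violation.
{AdmitDate, DoctorID, Drug, Insurer} has no BCNF violation.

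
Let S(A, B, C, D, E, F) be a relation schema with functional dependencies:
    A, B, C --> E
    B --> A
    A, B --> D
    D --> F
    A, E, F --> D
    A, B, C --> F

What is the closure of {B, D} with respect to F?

{A, B, D, F}

Start with {B, D}.
B --> A applies; add {A} → now {A, B, D}.
D --> F applies; add {F} → now {A, B, D, F}.
No further FD applies.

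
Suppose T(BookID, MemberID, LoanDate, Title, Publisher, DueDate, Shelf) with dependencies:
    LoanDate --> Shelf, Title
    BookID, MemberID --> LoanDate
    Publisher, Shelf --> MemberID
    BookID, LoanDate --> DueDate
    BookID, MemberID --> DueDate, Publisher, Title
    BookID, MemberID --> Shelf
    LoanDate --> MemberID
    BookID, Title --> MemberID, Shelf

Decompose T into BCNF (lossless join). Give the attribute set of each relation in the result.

{BookID, DueDate, LoanDate, Publisher}; {LoanDate, MemberID, Shelf, Title}

Candidate keys of the original relation: {BookID, LoanDate}, {BookID, MemberID}, {BookID, Publisher, Shelf}, {BookID, Title}.
{BookID, DueDate, LoanDate, MemberID, Publisher, Shelf, Title}: {LoanDate} determines {LoanDate, MemberID, Shelf, Title} here but is not a superkey — split on LoanDate --> MemberID, Shelf, Title, giving {LoanDate, MemberID, Shelf, Title} and {BookID, DueDate, LoanDate, Publisher}.
{LoanDate, MemberID, Shelf, Title}: every determinant is a superkey — BCNF.
{BookID, DueDate, LoanDate, Publisher}: every determinant is a superkey — BCNF.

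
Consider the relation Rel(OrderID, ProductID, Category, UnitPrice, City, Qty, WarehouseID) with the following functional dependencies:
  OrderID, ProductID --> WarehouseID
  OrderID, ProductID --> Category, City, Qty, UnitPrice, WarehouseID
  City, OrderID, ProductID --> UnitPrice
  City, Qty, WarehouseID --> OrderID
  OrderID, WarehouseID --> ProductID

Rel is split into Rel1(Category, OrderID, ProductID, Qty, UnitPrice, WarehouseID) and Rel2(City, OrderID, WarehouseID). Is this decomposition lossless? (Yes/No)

Common attributes: {OrderID, WarehouseID}; their closure is {Category, City, OrderID, ProductID, Qty, UnitPrice, WarehouseID}.
Since Rel1 ⊆ {Category, City, OrderID, ProductID, Qty, UnitPrice, WarehouseID}, the intersection is a superkey of Rel1; the decomposition is lossless.

Yes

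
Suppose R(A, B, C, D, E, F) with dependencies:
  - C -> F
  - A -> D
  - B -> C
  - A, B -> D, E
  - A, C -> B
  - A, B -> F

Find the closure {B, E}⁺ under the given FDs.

{B, C, E, F}

Start with {B, E}.
B -> C applies; add {C} → now {B, C, E}.
C -> F applies; add {F} → now {B, C, E, F}.
No further FD applies.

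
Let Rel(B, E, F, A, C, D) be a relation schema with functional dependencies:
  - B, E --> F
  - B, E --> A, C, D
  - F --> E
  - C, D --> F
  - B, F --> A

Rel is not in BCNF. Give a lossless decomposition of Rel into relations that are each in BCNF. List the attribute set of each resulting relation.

Candidate keys of the original relation: {B, C, D}, {B, E}, {B, F}.
In {A, B, C, D, E, F}, {F} is not a superkey ({F}⁺ restricted to this set is {E, F}), so split on F --> E into {E, F} and {A, B, C, D, F}.
{E, F} has no BCNF violation.
In {A, B, C, D, F}, {C, D} is not a superkey ({C, D}⁺ restricted to this set is {C, D, F}), so split on C, D --> F into {C, D, F} and {A, B, C, D}.
{C, D, F} has no BCNF violation.
{A, B, C, D} has no BCNF violation.

{A, B, C, D}; {C, D, F}; {E, F}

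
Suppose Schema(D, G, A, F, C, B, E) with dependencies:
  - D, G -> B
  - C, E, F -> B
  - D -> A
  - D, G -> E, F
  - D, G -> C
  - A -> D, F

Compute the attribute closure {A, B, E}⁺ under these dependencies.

{A, B, D, E, F}

Start with {A, B, E}.
A -> D, F applies; add {D, F} → now {A, B, D, E, F}.
No further FD applies.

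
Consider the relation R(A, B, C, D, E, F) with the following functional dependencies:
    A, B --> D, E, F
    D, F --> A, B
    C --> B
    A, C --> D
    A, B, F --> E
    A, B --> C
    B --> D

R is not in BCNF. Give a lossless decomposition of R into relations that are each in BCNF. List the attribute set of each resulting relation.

Candidate keys of the original relation: {A, B}, {A, C}, {B, F}, {C, F}, {D, F}.
{A, B, C, D, E, F}: {C} determines {B, C, D} here but is not a superkey — split on C --> B, D, giving {B, C, D} and {A, C, E, F}.
{B, C, D}: {B} determines {B, D} here but is not a superkey — split on B --> D, giving {B, D} and {B, C}.
{B, D} is in BCNF.
{B, C} is in BCNF.
{A, C, E, F} is in BCNF.

{A, C, E, F}; {B, C}; {B, D}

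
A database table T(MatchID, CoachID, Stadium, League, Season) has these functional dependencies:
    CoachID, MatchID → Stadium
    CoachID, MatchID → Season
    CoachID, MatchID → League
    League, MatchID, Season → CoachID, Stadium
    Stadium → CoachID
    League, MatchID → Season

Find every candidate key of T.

{CoachID, MatchID}, {League, MatchID}, {MatchID, Stadium}

Attributes never on any right-hand side: {MatchID} — every candidate key must contain it.
Closure of {CoachID, MatchID} is {CoachID, League, MatchID, Season, Stadium}, the whole schema; {CoachID, MatchID} is a candidate key.
Closure of {League, MatchID} is {CoachID, League, MatchID, Season, Stadium}, the whole schema; {League, MatchID} is a candidate key.
Closure of {MatchID, Stadium} is {CoachID, League, MatchID, Season, Stadium}, the whole schema; {MatchID, Stadium} is a candidate key.
Any other superkey properly contains one of these, so there are no further candidate keys.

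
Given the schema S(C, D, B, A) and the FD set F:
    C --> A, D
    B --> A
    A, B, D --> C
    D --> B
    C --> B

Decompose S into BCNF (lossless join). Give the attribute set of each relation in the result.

Candidate keys of the original relation: {C}, {D}.
{A, B, C, D}: {B} determines {A, B} here but is not a superkey — split on B --> A, giving {A, B} and {B, C, D}.
{A, B}: every determinant is a superkey — BCNF.
{B, C, D}: every determinant is a superkey — BCNF.

{A, B}; {B, C, D}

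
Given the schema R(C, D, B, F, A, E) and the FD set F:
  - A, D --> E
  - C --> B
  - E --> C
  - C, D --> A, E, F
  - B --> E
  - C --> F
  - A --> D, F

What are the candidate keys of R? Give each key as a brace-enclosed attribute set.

{A}, {B, D}, {C, D}, {D, E}

Closure of {A} is {A, B, C, D, E, F}, the whole schema; {A} is a candidate key.
Closure of {B, D} is {A, B, C, D, E, F}, the whole schema; {B, D} is a candidate key.
Closure of {C, D} is {A, B, C, D, E, F}, the whole schema; {C, D} is a candidate key.
Closure of {D, E} is {A, B, C, D, E, F}, the whole schema; {D, E} is a candidate key.
These are minimal and exhaustive — every other superkey contains one of them.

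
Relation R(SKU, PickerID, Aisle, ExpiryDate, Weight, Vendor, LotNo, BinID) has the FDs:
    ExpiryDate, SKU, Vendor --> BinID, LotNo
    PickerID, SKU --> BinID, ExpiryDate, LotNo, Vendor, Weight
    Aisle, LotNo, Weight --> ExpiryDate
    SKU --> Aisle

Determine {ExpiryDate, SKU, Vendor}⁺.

Start with {ExpiryDate, SKU, Vendor}.
ExpiryDate, SKU, Vendor --> BinID, LotNo applies; add {BinID, LotNo} → now {BinID, ExpiryDate, LotNo, SKU, Vendor}.
SKU --> Aisle applies; add {Aisle} → now {Aisle, BinID, ExpiryDate, LotNo, SKU, Vendor}.
No further FD applies.

{Aisle, BinID, ExpiryDate, LotNo, SKU, Vendor}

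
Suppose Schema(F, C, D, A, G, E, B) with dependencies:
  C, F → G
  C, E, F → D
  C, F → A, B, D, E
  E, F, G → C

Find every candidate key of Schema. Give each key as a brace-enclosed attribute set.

{C, F}, {E, F, G}

{F} never appears on the right of any FD, so every key must include it.
{C, F} is a candidate key since {C, F}⁺ = {A, B, C, D, E, F, G} covers every attribute.
{E, F, G} is a candidate key since {E, F, G}⁺ = {A, B, C, D, E, F, G} covers every attribute.
No proper subset of any of these is a key, and no other minimal superkey exists.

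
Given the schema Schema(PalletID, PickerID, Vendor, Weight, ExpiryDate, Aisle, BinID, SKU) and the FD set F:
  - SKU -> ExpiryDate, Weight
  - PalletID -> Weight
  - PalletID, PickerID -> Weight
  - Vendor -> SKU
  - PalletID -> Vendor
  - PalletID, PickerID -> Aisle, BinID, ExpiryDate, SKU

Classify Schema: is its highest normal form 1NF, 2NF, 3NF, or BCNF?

1NF

Candidate key: {PalletID, PickerID}. Prime attributes: {PalletID, PickerID}.
SKU -> ExpiryDate, Weight breaks BCNF: {SKU}⁺ = {ExpiryDate, SKU, Weight}, so {SKU} is not a superkey.
SKU -> ExpiryDate, Weight determines the non-prime attributes {ExpiryDate, Weight} from a non-superkey — 3NF is violated.
Since {PalletID} ⊂ {PalletID, PickerID} and {PalletID}⁺ ⊇ {ExpiryDate, SKU, Vendor, Weight} with {ExpiryDate, SKU, Vendor, Weight} non-prime, there is a partial dependency; 2NF fails.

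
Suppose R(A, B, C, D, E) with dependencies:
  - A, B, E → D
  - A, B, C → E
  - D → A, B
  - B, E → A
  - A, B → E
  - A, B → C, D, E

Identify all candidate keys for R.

{A, B}, {B, E}, {D}

Closure of {D} is {A, B, C, D, E}, the whole schema; {D} is a candidate key.
Closure of {A, B} is {A, B, C, D, E}, the whole schema; {A, B} is a candidate key.
Closure of {B, E} is {A, B, C, D, E}, the whole schema; {B, E} is a candidate key.
No proper subset of any of these is a key, and no other minimal superkey exists.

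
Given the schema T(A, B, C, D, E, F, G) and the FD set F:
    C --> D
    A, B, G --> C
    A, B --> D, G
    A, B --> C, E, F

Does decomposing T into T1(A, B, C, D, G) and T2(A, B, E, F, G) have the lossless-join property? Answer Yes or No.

T1 ∩ T2 = {A, B, G}; its closure under F is {A, B, C, D, E, F, G}.
Since T1 ⊆ {A, B, C, D, E, F, G}, the intersection is a superkey of T1; the decomposition is lossless.

Yes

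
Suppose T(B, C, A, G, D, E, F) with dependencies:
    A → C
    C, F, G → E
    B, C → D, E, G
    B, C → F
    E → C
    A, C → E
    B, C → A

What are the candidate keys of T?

Attributes never on any right-hand side: {B} — every candidate key must contain it.
{A, B} is a candidate key since {A, B}⁺ = {A, B, C, D, E, F, G} covers every attribute.
{B, C} is a candidate key since {B, C}⁺ = {A, B, C, D, E, F, G} covers every attribute.
{B, E} is a candidate key since {B, E}⁺ = {A, B, C, D, E, F, G} covers every attribute.
Any other superkey properly contains one of these, so there are no further candidate keys.

{A, B}, {B, C}, {B, E}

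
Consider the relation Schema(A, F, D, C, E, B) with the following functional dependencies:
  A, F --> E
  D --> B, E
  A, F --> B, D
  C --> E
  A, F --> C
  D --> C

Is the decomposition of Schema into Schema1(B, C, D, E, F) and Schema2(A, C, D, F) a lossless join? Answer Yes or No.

The shared attributes are {C, D, F} and {C, D, F}⁺ = {B, C, D, E, F}.
Since Schema1 ⊆ {B, C, D, E, F}, the intersection is a superkey of Schema1; the decomposition is lossless.

Yes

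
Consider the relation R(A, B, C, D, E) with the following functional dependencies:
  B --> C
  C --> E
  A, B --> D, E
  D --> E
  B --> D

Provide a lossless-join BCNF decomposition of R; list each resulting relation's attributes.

Candidate key of the original relation: {A, B}.
Within {A, B, C, D, E}: {B}⁺ ∩ {A, B, C, D, E} = {B, C, D, E}, not the whole set, so B --> C, D, E violates BCNF; decompose into {B, C, D, E} and {A, B}.
Within {B, C, D, E}: {C}⁺ ∩ {B, C, D, E} = {C, E}, not the whole set, so C --> E violates BCNF; decompose into {C, E} and {B, C, D}.
{C, E} is in BCNF.
{B, C, D} is in BCNF.
{A, B} is in BCNF.

{A, B}; {B, C, D}; {C, E}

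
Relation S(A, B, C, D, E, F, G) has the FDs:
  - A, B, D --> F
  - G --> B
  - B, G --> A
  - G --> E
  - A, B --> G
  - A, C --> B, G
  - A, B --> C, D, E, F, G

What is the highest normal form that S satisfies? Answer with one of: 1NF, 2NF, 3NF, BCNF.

Candidate keys: {A, B}, {A, C}, {G}. Prime attributes: {A, B, C, G}.
The left-hand side of every FD is a superkey, so BCNF is satisfied.

BCNF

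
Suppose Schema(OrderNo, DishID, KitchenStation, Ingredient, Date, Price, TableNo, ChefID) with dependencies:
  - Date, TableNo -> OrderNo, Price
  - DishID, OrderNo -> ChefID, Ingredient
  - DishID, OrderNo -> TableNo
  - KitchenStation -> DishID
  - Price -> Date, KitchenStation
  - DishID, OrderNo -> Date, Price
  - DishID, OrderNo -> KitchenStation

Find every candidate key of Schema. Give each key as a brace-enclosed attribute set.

{Date, TableNo}⁺ = {ChefID, Date, DishID, Ingredient, KitchenStation, OrderNo, Price, TableNo}, which is every attribute, so {Date, TableNo} is a candidate key.
{DishID, OrderNo}⁺ = {ChefID, Date, DishID, Ingredient, KitchenStation, OrderNo, Price, TableNo}, which is every attribute, so {DishID, OrderNo} is a candidate key.
{KitchenStation, OrderNo}⁺ = {ChefID, Date, DishID, Ingredient, KitchenStation, OrderNo, Price, TableNo}, which is every attribute, so {KitchenStation, OrderNo} is a candidate key.
{OrderNo, Price}⁺ = {ChefID, Date, DishID, Ingredient, KitchenStation, OrderNo, Price, TableNo}, which is every attribute, so {OrderNo, Price} is a candidate key.
{Price, TableNo}⁺ = {ChefID, Date, DishID, Ingredient, KitchenStation, OrderNo, Price, TableNo}, which is every attribute, so {Price, TableNo} is a candidate key.
Any other superkey properly contains one of these, so there are no further candidate keys.

{Date, TableNo}, {DishID, OrderNo}, {KitchenStation, OrderNo}, {OrderNo, Price}, {Price, TableNo}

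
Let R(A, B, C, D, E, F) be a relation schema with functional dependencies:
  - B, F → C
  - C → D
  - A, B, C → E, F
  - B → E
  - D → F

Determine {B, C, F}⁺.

{B, C, D, E, F}

Start with {B, C, F}.
C → D applies; add {D} → now {B, C, D, F}.
B → E applies; add {E} → now {B, C, D, E, F}.
No further FD applies.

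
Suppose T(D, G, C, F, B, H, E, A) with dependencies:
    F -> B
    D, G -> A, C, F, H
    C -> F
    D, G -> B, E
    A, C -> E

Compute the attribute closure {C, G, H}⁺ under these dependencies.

{B, C, F, G, H}

Start with {C, G, H}.
C -> F applies; add {F} → now {C, F, G, H}.
F -> B applies; add {B} → now {B, C, F, G, H}.
No further FD applies.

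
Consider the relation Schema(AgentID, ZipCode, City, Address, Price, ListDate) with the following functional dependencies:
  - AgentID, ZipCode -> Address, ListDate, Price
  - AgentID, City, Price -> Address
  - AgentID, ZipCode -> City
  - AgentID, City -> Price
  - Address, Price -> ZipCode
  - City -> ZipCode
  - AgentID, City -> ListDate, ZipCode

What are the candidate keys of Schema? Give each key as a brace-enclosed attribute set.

{Address, AgentID, Price}, {AgentID, City}, {AgentID, ZipCode}

No FD produces {AgentID}, so it must be in every candidate key.
Closure of {AgentID, City} is {Address, AgentID, City, ListDate, Price, ZipCode}, the whole schema; {AgentID, City} is a candidate key.
Closure of {AgentID, ZipCode} is {Address, AgentID, City, ListDate, Price, ZipCode}, the whole schema; {AgentID, ZipCode} is a candidate key.
Closure of {Address, AgentID, Price} is {Address, AgentID, City, ListDate, Price, ZipCode}, the whole schema; {Address, AgentID, Price} is a candidate key.
These are minimal and exhaustive — every other superkey contains one of them.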